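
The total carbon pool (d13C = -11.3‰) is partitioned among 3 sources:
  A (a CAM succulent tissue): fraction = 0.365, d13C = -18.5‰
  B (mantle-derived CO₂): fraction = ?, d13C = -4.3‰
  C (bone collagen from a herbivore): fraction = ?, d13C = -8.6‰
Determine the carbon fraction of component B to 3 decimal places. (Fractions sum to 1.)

0.212

Let f_B and f_C be the unknown fractions; fractions sum to 1 so f_B + f_C = 0.635.
Mass balance: Σ fᵢ·δᵢ = δ_bulk ⇒ f_B·(-4.3) + f_C·(-8.6) = -11.3 − (-6.752) = -4.548
Substitute f_C = 0.635 − f_B:
f_B·(-4.3 − -8.6) = -4.548 − 0.635×(-8.6) = 0.913
f_B = 0.913 / 4.3 = 0.2124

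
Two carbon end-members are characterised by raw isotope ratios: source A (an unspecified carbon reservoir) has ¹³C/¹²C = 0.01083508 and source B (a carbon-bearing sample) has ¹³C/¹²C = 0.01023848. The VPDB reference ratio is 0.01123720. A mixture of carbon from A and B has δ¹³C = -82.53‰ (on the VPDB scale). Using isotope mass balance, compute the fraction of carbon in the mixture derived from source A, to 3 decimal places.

δ_A = (0.01083508/0.01123720 − 1)×1000 = (0.964215 − 1)×1000 = -35.785‰
δ_B = (0.01023848/0.01123720 − 1)×1000 = (0.911124 − 1)×1000 = -88.876‰
f_A = (δ_mix − δ_B)/(δ_A − δ_B) = (-82.53 − (-88.876))/(-35.785 − (-88.876))
f_A = 6.346 / 53.092 = 0.1195

0.120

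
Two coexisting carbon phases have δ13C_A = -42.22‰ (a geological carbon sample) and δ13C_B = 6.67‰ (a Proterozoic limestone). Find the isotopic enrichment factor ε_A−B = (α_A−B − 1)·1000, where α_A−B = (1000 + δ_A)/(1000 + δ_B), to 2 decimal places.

-48.57‰

α_A−B = (1000 + -42.22) / (1000 + 6.67) = 957.78 / 1006.67 = 0.951434
ε_A−B = (0.951434 − 1) × 1000 = -48.566‰
(The approximation ε ≈ δ_A − δ_B would give -48.89‰.)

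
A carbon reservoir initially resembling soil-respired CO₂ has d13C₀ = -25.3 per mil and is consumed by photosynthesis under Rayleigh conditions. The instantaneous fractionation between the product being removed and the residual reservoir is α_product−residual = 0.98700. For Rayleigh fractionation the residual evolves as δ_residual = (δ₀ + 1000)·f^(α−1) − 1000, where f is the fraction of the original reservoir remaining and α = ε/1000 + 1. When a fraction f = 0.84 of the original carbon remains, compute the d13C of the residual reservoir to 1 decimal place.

-23.1 per mil

Rayleigh residual: δ_res = (δ₀ + 1000)·f^(α−1) − 1000
α − 1 = -0.01300
f^(α−1) = 0.84^(-0.01300) = 1.002269
δ_res = (-25.3 + 1000) × 1.002269 − 1000 = 976.912 − 1000 = -23.09 per mil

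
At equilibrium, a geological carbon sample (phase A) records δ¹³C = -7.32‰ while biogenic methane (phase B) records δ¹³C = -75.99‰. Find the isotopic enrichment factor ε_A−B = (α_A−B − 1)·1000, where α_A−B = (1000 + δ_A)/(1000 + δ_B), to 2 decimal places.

α_A−B = (1000 + -7.32) / (1000 + -75.99) = 992.68 / 924.01 = 1.074317
ε_A−B = (1.074317 − 1) × 1000 = 74.317‰
(The approximation ε ≈ δ_A − δ_B would give 68.67‰.)

74.32‰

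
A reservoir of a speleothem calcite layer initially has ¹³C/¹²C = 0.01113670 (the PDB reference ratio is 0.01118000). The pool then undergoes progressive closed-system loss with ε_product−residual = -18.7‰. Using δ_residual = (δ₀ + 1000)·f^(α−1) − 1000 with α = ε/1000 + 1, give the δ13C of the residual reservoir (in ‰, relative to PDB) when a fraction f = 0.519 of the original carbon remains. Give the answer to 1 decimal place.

8.4‰

δ₀ = (0.01113670/0.01118000 − 1)×1000 = (0.996127 − 1)×1000 = -3.873‰
α − 1 = ε/1000 = -0.0187
f^(α−1) = 0.519^(-0.0187) = 1.012340
δ_res = (-3.873 + 1000) × 1.012340 − 1000 = 1008.419 − 1000 = 8.42‰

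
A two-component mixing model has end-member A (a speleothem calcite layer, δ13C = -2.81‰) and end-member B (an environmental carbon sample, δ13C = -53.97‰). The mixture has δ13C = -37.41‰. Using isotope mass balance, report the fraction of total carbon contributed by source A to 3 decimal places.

δ_mix = f_A·δ_A + (1 − f_A)·δ_B  ⇒  f_A = (δ_mix − δ_B)/(δ_A − δ_B)
f_A = (-37.41 − (-53.97)) / (-2.81 − (-53.97))
f_A = 16.56 / 51.16 = 0.3237

0.324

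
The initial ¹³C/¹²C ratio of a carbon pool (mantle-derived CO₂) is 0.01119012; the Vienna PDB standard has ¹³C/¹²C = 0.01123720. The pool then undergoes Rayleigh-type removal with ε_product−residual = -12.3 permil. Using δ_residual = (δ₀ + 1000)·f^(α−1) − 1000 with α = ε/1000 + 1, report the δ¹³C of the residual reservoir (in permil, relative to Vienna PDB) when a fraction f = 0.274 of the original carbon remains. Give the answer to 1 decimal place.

δ₀ = (0.01119012/0.01123720 − 1)×1000 = (0.995810 − 1)×1000 = -4.190 permil
α − 1 = ε/1000 = -0.0123
f^(α−1) = 0.274^(-0.0123) = 1.016051
δ_res = (-4.190 + 1000) × 1.016051 − 1000 = 1011.794 − 1000 = 11.79 permil

11.8 permil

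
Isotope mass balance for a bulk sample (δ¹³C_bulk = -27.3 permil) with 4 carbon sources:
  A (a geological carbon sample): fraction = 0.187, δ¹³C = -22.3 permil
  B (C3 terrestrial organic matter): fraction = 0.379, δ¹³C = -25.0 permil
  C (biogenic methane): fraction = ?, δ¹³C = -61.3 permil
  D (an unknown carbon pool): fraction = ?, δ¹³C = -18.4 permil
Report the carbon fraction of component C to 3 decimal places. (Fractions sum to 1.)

0.132

Let f_C and f_D be the unknown fractions; fractions sum to 1 so f_C + f_D = 0.434.
Mass balance: Σ fᵢ·δᵢ = δ_bulk ⇒ f_C·(-61.3) + f_D·(-18.4) = -27.3 − (-13.645) = -13.655
Substitute f_D = 0.434 − f_C:
f_C·(-61.3 − -18.4) = -13.655 − 0.434×(-18.4) = -5.669
f_C = -5.669 / -42.9 = 0.1322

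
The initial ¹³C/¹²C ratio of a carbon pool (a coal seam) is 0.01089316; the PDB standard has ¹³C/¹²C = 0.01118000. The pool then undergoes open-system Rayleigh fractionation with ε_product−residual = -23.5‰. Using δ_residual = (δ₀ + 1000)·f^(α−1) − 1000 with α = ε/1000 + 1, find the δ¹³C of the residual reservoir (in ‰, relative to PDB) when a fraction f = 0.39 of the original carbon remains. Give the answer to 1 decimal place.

-3.9‰

δ₀ = (0.01089316/0.01118000 − 1)×1000 = (0.974343 − 1)×1000 = -25.657‰
α − 1 = ε/1000 = -0.0235
f^(α−1) = 0.39^(-0.0235) = 1.022374
δ_res = (-25.657 + 1000) × 1.022374 − 1000 = 996.144 − 1000 = -3.86‰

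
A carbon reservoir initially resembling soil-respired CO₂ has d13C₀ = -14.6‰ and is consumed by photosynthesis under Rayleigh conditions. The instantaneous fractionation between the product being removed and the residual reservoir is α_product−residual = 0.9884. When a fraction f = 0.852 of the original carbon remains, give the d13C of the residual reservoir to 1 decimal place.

Rayleigh residual: δ_res = (δ₀ + 1000)·f^(α−1) − 1000
α − 1 = -0.01160
f^(α−1) = 0.852^(-0.01160) = 1.001860
δ_res = (-14.6 + 1000) × 1.001860 − 1000 = 987.233 − 1000 = -12.77‰

-12.8‰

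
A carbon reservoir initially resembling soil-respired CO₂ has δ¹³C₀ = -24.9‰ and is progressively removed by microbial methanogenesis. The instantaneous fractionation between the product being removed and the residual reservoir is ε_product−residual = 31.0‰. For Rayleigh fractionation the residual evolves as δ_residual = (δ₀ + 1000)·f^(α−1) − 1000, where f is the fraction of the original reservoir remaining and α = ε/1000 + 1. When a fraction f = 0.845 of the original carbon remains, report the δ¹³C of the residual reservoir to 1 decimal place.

-30.0‰

Rayleigh residual: δ_res = (δ₀ + 1000)·f^(α−1) − 1000
α = ε/1000 + 1 = 1.03100, so α − 1 = 0.03100
f^(α−1) = 0.845^(0.03100) = 0.994793
δ_res = (-24.9 + 1000) × 0.994793 − 1000 = 970.022 − 1000 = -29.98‰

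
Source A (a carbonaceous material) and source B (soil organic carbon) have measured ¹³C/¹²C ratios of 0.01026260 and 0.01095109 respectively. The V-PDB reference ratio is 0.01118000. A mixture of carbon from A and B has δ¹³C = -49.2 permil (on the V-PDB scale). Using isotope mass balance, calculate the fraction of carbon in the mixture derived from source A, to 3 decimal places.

0.466

δ_A = (0.01026260/0.01118000 − 1)×1000 = (0.917943 − 1)×1000 = -82.057 permil
δ_B = (0.01095109/0.01118000 − 1)×1000 = (0.979525 − 1)×1000 = -20.475 permil
f_A = (δ_mix − δ_B)/(δ_A − δ_B) = (-49.2 − (-20.475))/(-82.057 − (-20.475))
f_A = -28.725 / -61.582 = 0.4664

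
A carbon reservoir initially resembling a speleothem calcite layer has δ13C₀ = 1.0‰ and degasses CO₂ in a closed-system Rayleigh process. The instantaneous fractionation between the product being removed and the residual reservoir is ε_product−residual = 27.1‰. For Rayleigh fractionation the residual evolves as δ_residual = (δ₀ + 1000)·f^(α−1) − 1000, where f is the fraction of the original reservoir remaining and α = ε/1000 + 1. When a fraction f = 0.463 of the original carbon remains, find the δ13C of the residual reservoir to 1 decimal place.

-19.7‰

Rayleigh residual: δ_res = (δ₀ + 1000)·f^(α−1) − 1000
α = ε/1000 + 1 = 1.02710, so α − 1 = 0.02710
f^(α−1) = 0.463^(0.02710) = 0.979348
δ_res = (1.0 + 1000) × 0.979348 − 1000 = 980.328 − 1000 = -19.67‰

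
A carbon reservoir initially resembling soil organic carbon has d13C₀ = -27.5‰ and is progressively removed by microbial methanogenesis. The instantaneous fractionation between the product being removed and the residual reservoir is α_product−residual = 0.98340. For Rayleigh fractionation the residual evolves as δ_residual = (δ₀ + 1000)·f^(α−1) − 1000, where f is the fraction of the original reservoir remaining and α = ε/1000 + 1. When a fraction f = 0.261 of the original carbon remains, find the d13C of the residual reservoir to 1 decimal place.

Rayleigh residual: δ_res = (δ₀ + 1000)·f^(α−1) − 1000
α − 1 = -0.01660
f^(α−1) = 0.261^(-0.01660) = 1.022548
δ_res = (-27.5 + 1000) × 1.022548 − 1000 = 994.428 − 1000 = -5.57‰

-5.6‰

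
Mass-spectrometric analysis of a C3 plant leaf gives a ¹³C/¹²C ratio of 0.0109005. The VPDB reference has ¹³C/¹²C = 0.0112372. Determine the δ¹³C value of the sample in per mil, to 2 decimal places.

-29.96 per mil

δ¹³C = (R_sample / R_standard − 1) × 1000
R_sample / R_standard = 0.0109005 / 0.0112372 = 0.970037
δ¹³C = (0.970037 − 1) × 1000 = -29.963 per mil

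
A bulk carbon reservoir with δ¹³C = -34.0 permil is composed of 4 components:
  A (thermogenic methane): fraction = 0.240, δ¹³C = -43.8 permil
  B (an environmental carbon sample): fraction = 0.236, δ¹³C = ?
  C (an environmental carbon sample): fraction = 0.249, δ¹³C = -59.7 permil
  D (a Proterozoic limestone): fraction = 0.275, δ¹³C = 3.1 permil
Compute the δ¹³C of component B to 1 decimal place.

Isotope mass balance: δ_bulk = Σ fᵢ·δᵢ.
-34.0 = 0.240×(-43.8) + 0.236×δ_B + 0.249×(-59.7) + 0.275×(3.1)
0.236·δ_B = -34.0 − (-24.525) = -9.475
δ_B = -9.475 / 0.236 = -40.15 permil

-40.1 permil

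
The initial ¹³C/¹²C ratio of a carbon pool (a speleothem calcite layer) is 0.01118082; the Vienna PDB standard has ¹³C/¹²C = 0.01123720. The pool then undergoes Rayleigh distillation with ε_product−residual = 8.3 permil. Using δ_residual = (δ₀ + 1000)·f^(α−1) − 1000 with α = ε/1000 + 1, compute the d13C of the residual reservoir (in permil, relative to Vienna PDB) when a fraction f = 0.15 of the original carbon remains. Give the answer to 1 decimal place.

-20.6 permil

δ₀ = (0.01118082/0.01123720 − 1)×1000 = (0.994983 − 1)×1000 = -5.017 permil
α − 1 = ε/1000 = 0.0083
f^(α−1) = 0.15^(0.0083) = 0.984377
δ_res = (-5.017 + 1000) × 0.984377 − 1000 = 979.438 − 1000 = -20.56 permil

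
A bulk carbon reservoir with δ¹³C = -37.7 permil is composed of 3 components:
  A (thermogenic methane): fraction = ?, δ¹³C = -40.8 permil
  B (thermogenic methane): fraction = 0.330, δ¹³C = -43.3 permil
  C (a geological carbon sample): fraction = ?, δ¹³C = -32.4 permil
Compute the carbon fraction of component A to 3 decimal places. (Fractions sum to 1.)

Let f_A and f_C be the unknown fractions; fractions sum to 1 so f_A + f_C = 0.670.
Mass balance: Σ fᵢ·δᵢ = δ_bulk ⇒ f_A·(-40.8) + f_C·(-32.4) = -37.7 − (-14.289) = -23.411
Substitute f_C = 0.670 − f_A:
f_A·(-40.8 − -32.4) = -23.411 − 0.670×(-32.4) = -1.703
f_A = -1.703 / -8.4 = 0.2027

0.203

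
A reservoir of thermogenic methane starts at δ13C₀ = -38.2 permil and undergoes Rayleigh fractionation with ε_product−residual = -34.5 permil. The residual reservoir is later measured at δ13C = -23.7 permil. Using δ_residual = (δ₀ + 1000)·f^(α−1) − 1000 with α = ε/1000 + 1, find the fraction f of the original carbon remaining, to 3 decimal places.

0.648

α − 1 = ε/1000 = -0.0345
(δ_res + 1000)/(δ₀ + 1000) = (-23.7 + 1000)/(-38.2 + 1000) = 976.3/961.8 = 1.015076
f = 1.015076^(1/-0.0345) = exp(ln(1.015076)/-0.0345) = exp(0.01496/-0.0345)
f = exp(-0.4337) = 0.6481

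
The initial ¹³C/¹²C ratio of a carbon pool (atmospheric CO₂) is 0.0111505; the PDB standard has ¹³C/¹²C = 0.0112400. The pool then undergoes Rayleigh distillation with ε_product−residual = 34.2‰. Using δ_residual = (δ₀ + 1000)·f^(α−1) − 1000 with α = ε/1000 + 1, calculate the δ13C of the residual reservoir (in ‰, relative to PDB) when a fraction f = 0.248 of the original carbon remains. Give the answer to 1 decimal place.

δ₀ = (0.0111505/0.0112400 − 1)×1000 = (0.992037 − 1)×1000 = -7.963‰
α − 1 = ε/1000 = 0.0342
f^(α−1) = 0.248^(0.0342) = 0.953433
δ_res = (-7.963 + 1000) × 0.953433 − 1000 = 945.841 − 1000 = -54.16‰

-54.2‰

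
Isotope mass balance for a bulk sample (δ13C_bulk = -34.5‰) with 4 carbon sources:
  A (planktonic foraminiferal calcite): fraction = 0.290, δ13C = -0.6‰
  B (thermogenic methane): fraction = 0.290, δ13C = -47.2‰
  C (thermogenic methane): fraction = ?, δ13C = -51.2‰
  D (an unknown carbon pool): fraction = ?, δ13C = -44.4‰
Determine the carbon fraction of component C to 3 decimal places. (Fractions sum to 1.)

0.293

Let f_C and f_D be the unknown fractions; fractions sum to 1 so f_C + f_D = 0.420.
Mass balance: Σ fᵢ·δᵢ = δ_bulk ⇒ f_C·(-51.2) + f_D·(-44.4) = -34.5 − (-13.862) = -20.638
Substitute f_D = 0.420 − f_C:
f_C·(-51.2 − -44.4) = -20.638 − 0.420×(-44.4) = -1.990
f_C = -1.990 / -6.8 = 0.2926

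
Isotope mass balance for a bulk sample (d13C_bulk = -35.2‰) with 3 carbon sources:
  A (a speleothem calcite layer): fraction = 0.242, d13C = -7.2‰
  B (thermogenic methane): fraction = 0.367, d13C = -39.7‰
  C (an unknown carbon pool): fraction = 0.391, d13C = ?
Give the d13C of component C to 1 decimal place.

Isotope mass balance: δ_bulk = Σ fᵢ·δᵢ.
-35.2 = 0.242×(-7.2) + 0.367×(-39.7) + 0.391×δ_C
0.391·δ_C = -35.2 − (-16.312) = -18.888
δ_C = -18.888 / 0.391 = -48.31‰

-48.3‰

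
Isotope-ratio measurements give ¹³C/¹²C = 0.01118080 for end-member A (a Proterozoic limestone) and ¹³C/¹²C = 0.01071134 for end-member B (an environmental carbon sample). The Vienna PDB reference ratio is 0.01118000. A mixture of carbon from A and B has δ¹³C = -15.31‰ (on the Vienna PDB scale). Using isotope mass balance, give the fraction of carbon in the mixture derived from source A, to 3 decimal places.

δ_A = (0.01118080/0.01118000 − 1)×1000 = (1.000072 − 1)×1000 = 0.072‰
δ_B = (0.01071134/0.01118000 − 1)×1000 = (0.958081 − 1)×1000 = -41.919‰
f_A = (δ_mix − δ_B)/(δ_A − δ_B) = (-15.31 − (-41.919))/(0.072 − (-41.919))
f_A = 26.609 / 41.991 = 0.6337

0.634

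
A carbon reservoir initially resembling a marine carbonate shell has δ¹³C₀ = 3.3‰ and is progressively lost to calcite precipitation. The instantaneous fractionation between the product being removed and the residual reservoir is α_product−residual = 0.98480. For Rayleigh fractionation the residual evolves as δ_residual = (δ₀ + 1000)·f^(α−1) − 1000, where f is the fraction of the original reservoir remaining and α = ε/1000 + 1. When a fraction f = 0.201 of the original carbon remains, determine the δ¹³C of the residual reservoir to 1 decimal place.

28.1‰

Rayleigh residual: δ_res = (δ₀ + 1000)·f^(α−1) − 1000
α − 1 = -0.01520
f^(α−1) = 0.201^(-0.01520) = 1.024687
δ_res = (3.3 + 1000) × 1.024687 − 1000 = 1028.069 − 1000 = 28.07‰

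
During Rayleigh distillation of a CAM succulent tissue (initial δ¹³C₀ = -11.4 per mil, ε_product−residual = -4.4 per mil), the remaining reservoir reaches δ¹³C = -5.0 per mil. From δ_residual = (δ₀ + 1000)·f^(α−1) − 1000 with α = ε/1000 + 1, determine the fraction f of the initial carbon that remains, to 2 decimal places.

α − 1 = ε/1000 = -0.0044
(δ_res + 1000)/(δ₀ + 1000) = (-5.0 + 1000)/(-11.4 + 1000) = 995.0/988.6 = 1.006474
f = 1.006474^(1/-0.0044) = exp(ln(1.006474)/-0.0044) = exp(0.00645/-0.0044)
f = exp(-1.4666) = 0.2307

0.23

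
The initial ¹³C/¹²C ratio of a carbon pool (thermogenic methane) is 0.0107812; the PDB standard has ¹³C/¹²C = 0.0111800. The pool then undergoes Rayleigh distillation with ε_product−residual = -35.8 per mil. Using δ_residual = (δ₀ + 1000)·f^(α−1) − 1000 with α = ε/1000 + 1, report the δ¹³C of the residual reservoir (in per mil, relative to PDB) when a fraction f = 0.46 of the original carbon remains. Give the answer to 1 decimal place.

δ₀ = (0.0107812/0.0111800 − 1)×1000 = (0.964329 − 1)×1000 = -35.671 per mil
α − 1 = ε/1000 = -0.0358
f^(α−1) = 0.46^(-0.0358) = 1.028190
δ_res = (-35.671 + 1000) × 1.028190 − 1000 = 991.513 − 1000 = -8.49 per mil

-8.5 per mil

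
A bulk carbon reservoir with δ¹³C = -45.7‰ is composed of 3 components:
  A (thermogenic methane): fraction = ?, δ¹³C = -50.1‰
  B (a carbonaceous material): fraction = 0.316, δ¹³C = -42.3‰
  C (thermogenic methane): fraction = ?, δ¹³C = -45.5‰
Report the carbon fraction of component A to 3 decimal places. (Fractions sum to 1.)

Let f_A and f_C be the unknown fractions; fractions sum to 1 so f_A + f_C = 0.684.
Mass balance: Σ fᵢ·δᵢ = δ_bulk ⇒ f_A·(-50.1) + f_C·(-45.5) = -45.7 − (-13.367) = -32.333
Substitute f_C = 0.684 − f_A:
f_A·(-50.1 − -45.5) = -32.333 − 0.684×(-45.5) = -1.211
f_A = -1.211 / -4.6 = 0.2633

0.263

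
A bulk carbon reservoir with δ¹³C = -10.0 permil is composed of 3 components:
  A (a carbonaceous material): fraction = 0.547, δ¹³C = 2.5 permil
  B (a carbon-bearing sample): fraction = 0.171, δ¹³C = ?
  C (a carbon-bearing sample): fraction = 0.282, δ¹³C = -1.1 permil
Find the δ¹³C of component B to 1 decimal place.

Isotope mass balance: δ_bulk = Σ fᵢ·δᵢ.
-10.0 = 0.547×(2.5) + 0.171×δ_B + 0.282×(-1.1)
0.171·δ_B = -10.0 − (1.057) = -11.057
δ_B = -11.057 / 0.171 = -64.66 permil

-64.7 permil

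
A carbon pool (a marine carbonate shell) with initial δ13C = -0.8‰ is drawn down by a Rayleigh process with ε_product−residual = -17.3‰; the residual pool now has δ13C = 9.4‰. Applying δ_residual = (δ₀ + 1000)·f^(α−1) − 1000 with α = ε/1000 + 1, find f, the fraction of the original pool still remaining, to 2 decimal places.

0.56

α − 1 = ε/1000 = -0.0173
(δ_res + 1000)/(δ₀ + 1000) = (9.4 + 1000)/(-0.8 + 1000) = 1009.4/999.2 = 1.010208
f = 1.010208^(1/-0.0173) = exp(ln(1.010208)/-0.0173) = exp(0.01016/-0.0173)
f = exp(-0.5871) = 0.5560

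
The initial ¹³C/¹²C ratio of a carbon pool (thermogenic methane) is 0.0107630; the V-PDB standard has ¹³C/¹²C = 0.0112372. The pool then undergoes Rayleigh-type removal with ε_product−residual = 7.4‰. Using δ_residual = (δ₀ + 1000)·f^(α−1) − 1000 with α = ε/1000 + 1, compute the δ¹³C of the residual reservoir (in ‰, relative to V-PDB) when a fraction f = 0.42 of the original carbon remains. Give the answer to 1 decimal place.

δ₀ = (0.0107630/0.0112372 − 1)×1000 = (0.957801 − 1)×1000 = -42.199‰
α − 1 = ε/1000 = 0.0074
f^(α−1) = 0.42^(0.0074) = 0.993601
δ_res = (-42.199 + 1000) × 0.993601 − 1000 = 951.672 − 1000 = -48.33‰

-48.3‰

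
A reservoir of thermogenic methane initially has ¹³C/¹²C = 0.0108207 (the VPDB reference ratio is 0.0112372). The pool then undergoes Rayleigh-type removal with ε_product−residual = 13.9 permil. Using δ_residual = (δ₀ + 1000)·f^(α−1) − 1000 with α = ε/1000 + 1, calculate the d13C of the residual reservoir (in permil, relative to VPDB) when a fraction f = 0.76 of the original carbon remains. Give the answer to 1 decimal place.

-40.7 permil

δ₀ = (0.0108207/0.0112372 − 1)×1000 = (0.962936 − 1)×1000 = -37.064 permil
α − 1 = ε/1000 = 0.0139
f^(α−1) = 0.76^(0.0139) = 0.996193
δ_res = (-37.064 + 1000) × 0.996193 − 1000 = 959.269 − 1000 = -40.73 permil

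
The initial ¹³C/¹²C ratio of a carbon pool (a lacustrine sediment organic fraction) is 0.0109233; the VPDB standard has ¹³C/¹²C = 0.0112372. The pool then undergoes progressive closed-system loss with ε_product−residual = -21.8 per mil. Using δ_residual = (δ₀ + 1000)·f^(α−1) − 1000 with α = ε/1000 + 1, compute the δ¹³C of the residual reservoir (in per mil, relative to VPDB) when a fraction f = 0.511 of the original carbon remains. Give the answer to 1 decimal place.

δ₀ = (0.0109233/0.0112372 − 1)×1000 = (0.972066 − 1)×1000 = -27.934 per mil
α − 1 = ε/1000 = -0.0218
f^(α−1) = 0.511^(-0.0218) = 1.014744
δ_res = (-27.934 + 1000) × 1.014744 − 1000 = 986.398 − 1000 = -13.60 per mil

-13.6 per mil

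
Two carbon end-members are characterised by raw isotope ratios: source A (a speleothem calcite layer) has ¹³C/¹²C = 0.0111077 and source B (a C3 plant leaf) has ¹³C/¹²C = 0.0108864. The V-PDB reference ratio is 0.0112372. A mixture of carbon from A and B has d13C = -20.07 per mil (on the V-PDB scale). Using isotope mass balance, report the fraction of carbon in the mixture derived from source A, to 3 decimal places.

0.566

δ_A = (0.0111077/0.0112372 − 1)×1000 = (0.988476 − 1)×1000 = -11.524 per mil
δ_B = (0.0108864/0.0112372 − 1)×1000 = (0.968782 − 1)×1000 = -31.218 per mil
f_A = (δ_mix − δ_B)/(δ_A − δ_B) = (-20.07 − (-31.218))/(-11.524 − (-31.218))
f_A = 11.148 / 19.694 = 0.5661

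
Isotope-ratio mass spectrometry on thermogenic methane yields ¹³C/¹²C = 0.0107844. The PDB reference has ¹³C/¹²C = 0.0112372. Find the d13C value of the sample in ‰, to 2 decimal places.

d13C = (R_sample / R_standard − 1) × 1000
R_sample / R_standard = 0.0107844 / 0.0112372 = 0.959705
d13C = (0.959705 − 1) × 1000 = -40.295‰

-40.29‰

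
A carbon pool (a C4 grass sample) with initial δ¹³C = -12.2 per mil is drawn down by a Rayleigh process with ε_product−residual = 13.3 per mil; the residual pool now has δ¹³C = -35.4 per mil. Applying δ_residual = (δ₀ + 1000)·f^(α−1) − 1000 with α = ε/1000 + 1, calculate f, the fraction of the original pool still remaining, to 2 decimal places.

0.17

α − 1 = ε/1000 = 0.0133
(δ_res + 1000)/(δ₀ + 1000) = (-35.4 + 1000)/(-12.2 + 1000) = 964.6/987.8 = 0.976513
f = 0.976513^(1/0.0133) = exp(ln(0.976513)/0.0133) = exp(-0.02377/0.0133)
f = exp(-1.7870) = 0.1675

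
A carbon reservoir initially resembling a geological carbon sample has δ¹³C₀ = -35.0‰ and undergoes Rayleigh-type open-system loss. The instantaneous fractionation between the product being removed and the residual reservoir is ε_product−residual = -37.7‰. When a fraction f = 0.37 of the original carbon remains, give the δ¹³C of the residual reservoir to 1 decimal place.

1.9‰

Rayleigh residual: δ_res = (δ₀ + 1000)·f^(α−1) − 1000
α = ε/1000 + 1 = 0.96230, so α − 1 = -0.03770
f^(α−1) = 0.37^(-0.03770) = 1.038195
δ_res = (-35.0 + 1000) × 1.038195 − 1000 = 1001.858 − 1000 = 1.86‰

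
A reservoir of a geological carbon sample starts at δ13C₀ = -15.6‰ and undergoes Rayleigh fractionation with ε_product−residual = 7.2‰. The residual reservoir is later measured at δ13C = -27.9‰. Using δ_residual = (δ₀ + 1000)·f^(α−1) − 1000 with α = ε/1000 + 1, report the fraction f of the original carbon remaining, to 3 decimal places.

α − 1 = ε/1000 = 0.0072
(δ_res + 1000)/(δ₀ + 1000) = (-27.9 + 1000)/(-15.6 + 1000) = 972.1/984.4 = 0.987505
f = 0.987505^(1/0.0072) = exp(ln(0.987505)/0.0072) = exp(-0.01257/0.0072)
f = exp(-1.7463) = 0.1744

0.174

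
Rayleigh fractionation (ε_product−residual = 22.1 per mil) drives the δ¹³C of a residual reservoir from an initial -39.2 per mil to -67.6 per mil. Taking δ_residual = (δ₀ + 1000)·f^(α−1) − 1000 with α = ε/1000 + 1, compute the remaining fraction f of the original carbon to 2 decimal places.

α − 1 = ε/1000 = 0.0221
(δ_res + 1000)/(δ₀ + 1000) = (-67.6 + 1000)/(-39.2 + 1000) = 932.4/960.8 = 0.970441
f = 0.970441^(1/0.0221) = exp(ln(0.970441)/0.0221) = exp(-0.03000/0.0221)
f = exp(-1.3577) = 0.2573

0.26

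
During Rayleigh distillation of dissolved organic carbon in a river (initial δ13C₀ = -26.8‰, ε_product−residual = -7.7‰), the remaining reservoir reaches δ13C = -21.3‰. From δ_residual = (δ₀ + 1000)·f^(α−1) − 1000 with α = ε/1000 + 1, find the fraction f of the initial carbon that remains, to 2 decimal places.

0.48

α − 1 = ε/1000 = -0.0077
(δ_res + 1000)/(δ₀ + 1000) = (-21.3 + 1000)/(-26.8 + 1000) = 978.7/973.2 = 1.005651
f = 1.005651^(1/-0.0077) = exp(ln(1.005651)/-0.0077) = exp(0.00564/-0.0077)
f = exp(-0.7319) = 0.4810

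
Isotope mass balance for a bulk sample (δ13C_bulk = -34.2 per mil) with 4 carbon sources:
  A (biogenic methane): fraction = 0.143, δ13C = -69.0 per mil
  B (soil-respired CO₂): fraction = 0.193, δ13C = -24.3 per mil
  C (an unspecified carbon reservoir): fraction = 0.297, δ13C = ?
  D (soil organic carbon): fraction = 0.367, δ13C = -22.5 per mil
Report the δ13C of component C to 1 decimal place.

-38.3 per mil

Isotope mass balance: δ_bulk = Σ fᵢ·δᵢ.
-34.2 = 0.143×(-69.0) + 0.193×(-24.3) + 0.297×δ_C + 0.367×(-22.5)
0.297·δ_C = -34.2 − (-22.814) = -11.386
δ_C = -11.386 / 0.297 = -38.34 per mil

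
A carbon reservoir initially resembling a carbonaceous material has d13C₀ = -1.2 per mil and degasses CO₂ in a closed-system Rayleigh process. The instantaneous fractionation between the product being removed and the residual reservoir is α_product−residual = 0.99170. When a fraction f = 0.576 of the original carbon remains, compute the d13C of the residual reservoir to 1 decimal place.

3.4 per mil

Rayleigh residual: δ_res = (δ₀ + 1000)·f^(α−1) − 1000
α − 1 = -0.00830
f^(α−1) = 0.576^(-0.00830) = 1.004589
δ_res = (-1.2 + 1000) × 1.004589 − 1000 = 1003.384 − 1000 = 3.38 per mil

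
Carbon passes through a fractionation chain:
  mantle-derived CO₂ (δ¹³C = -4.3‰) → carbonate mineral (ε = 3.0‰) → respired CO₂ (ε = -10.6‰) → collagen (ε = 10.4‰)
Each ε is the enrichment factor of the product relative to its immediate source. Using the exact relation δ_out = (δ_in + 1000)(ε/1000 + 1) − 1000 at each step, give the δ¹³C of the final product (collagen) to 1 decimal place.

step 1: δ = (-4.30 + 1000)·(3.0/1000 + 1) − 1000 = -1.31‰
step 2: δ = (-1.31 + 1000)·(-10.6/1000 + 1) − 1000 = -11.90‰
step 3: δ = (-11.90 + 1000)·(10.4/1000 + 1) − 1000 = -1.62‰

-1.6‰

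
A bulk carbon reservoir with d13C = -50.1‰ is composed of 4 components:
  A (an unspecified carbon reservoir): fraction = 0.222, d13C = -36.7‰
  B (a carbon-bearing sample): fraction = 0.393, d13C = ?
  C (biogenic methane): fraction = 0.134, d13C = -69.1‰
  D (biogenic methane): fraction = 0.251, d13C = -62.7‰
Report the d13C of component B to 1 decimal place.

-43.1‰

Isotope mass balance: δ_bulk = Σ fᵢ·δᵢ.
-50.1 = 0.222×(-36.7) + 0.393×δ_B + 0.134×(-69.1) + 0.251×(-62.7)
0.393·δ_B = -50.1 − (-33.145) = -16.956
δ_B = -16.956 / 0.393 = -43.14‰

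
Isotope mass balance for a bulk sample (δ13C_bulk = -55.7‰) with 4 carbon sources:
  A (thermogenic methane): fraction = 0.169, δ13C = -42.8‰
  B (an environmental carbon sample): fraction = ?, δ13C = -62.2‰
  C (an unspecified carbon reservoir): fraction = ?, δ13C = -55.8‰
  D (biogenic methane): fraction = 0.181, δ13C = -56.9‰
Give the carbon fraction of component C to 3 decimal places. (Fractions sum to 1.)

Let f_C and f_B be the unknown fractions; fractions sum to 1 so f_C + f_B = 0.650.
Mass balance: Σ fᵢ·δᵢ = δ_bulk ⇒ f_C·(-55.8) + f_B·(-62.2) = -55.7 − (-17.532) = -38.168
Substitute f_B = 0.650 − f_C:
f_C·(-55.8 − -62.2) = -38.168 − 0.650×(-62.2) = 2.262
f_C = 2.262 / 6.4 = 0.3535

0.353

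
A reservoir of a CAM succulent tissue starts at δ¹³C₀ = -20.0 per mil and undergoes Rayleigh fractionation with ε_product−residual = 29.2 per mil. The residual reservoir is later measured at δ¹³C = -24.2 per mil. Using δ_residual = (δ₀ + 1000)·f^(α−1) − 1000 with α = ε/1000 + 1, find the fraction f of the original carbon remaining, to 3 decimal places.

α − 1 = ε/1000 = 0.0292
(δ_res + 1000)/(δ₀ + 1000) = (-24.2 + 1000)/(-20.0 + 1000) = 975.8/980.0 = 0.995714
f = 0.995714^(1/0.0292) = exp(ln(0.995714)/0.0292) = exp(-0.00429/0.0292)
f = exp(-0.1471) = 0.8632

0.863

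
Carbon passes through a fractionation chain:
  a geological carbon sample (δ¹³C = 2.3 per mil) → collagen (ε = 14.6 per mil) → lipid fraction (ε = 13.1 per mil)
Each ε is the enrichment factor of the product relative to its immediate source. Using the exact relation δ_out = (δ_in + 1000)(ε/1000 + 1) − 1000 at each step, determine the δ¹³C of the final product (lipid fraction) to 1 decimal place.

step 1: δ = (2.30 + 1000)·(14.6/1000 + 1) − 1000 = 16.93 per mil
step 2: δ = (16.93 + 1000)·(13.1/1000 + 1) − 1000 = 30.26 per mil

30.3 per mil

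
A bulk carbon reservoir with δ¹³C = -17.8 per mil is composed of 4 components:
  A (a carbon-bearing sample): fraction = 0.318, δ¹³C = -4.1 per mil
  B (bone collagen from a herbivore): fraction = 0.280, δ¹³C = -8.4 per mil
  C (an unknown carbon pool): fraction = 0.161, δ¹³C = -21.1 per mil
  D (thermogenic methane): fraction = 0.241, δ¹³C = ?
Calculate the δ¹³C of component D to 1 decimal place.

-44.6 per mil

Isotope mass balance: δ_bulk = Σ fᵢ·δᵢ.
-17.8 = 0.318×(-4.1) + 0.280×(-8.4) + 0.161×(-21.1) + 0.241×δ_D
0.241·δ_D = -17.8 − (-7.053) = -10.747
δ_D = -10.747 / 0.241 = -44.59 per mil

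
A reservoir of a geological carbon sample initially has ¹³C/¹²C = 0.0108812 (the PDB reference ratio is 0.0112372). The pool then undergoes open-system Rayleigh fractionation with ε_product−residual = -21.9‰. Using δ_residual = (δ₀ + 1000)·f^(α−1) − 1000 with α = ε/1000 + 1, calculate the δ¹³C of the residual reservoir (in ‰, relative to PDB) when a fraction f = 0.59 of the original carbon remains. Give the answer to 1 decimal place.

-20.4‰

δ₀ = (0.0108812/0.0112372 − 1)×1000 = (0.968320 − 1)×1000 = -31.680‰
α − 1 = ε/1000 = -0.0219
f^(α−1) = 0.59^(-0.0219) = 1.011622
δ_res = (-31.680 + 1000) × 1.011622 − 1000 = 979.573 − 1000 = -20.43‰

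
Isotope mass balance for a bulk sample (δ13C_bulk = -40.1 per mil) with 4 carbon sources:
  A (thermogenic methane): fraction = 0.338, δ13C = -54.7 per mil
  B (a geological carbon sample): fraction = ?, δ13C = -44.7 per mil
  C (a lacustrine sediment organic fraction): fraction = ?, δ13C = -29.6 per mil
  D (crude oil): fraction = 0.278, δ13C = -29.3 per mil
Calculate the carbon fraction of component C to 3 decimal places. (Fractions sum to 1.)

0.245

Let f_C and f_B be the unknown fractions; fractions sum to 1 so f_C + f_B = 0.384.
Mass balance: Σ fᵢ·δᵢ = δ_bulk ⇒ f_C·(-29.6) + f_B·(-44.7) = -40.1 − (-26.634) = -13.466
Substitute f_B = 0.384 − f_C:
f_C·(-29.6 − -44.7) = -13.466 − 0.384×(-44.7) = 3.699
f_C = 3.699 / 15.1 = 0.2450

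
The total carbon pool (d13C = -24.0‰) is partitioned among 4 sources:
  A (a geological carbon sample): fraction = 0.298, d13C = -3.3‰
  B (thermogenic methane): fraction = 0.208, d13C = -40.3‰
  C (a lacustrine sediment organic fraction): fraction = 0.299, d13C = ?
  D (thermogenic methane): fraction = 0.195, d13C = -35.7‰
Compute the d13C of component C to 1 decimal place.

Isotope mass balance: δ_bulk = Σ fᵢ·δᵢ.
-24.0 = 0.298×(-3.3) + 0.208×(-40.3) + 0.299×δ_C + 0.195×(-35.7)
0.299·δ_C = -24.0 − (-16.327) = -7.673
δ_C = -7.673 / 0.299 = -25.66‰

-25.7‰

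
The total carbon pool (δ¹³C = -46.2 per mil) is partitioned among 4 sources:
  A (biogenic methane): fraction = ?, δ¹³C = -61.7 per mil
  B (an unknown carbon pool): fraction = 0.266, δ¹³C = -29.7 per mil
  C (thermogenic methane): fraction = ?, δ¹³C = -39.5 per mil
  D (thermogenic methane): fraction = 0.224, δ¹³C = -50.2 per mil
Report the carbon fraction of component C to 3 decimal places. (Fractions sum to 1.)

Let f_C and f_A be the unknown fractions; fractions sum to 1 so f_C + f_A = 0.510.
Mass balance: Σ fᵢ·δᵢ = δ_bulk ⇒ f_C·(-39.5) + f_A·(-61.7) = -46.2 − (-19.145) = -27.055
Substitute f_A = 0.510 − f_C:
f_C·(-39.5 − -61.7) = -27.055 − 0.510×(-61.7) = 4.412
f_C = 4.412 / 22.2 = 0.1987

0.199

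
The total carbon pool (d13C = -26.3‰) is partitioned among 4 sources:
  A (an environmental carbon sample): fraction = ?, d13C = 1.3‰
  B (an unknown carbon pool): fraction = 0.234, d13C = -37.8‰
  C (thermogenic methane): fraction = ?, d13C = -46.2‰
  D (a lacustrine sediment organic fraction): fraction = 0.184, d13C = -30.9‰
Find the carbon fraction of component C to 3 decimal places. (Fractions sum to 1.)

Let f_C and f_A be the unknown fractions; fractions sum to 1 so f_C + f_A = 0.582.
Mass balance: Σ fᵢ·δᵢ = δ_bulk ⇒ f_C·(-46.2) + f_A·(1.3) = -26.3 − (-14.531) = -11.769
Substitute f_A = 0.582 − f_C:
f_C·(-46.2 − 1.3) = -11.769 − 0.582×(1.3) = -12.526
f_C = -12.526 / -47.5 = 0.2637

0.264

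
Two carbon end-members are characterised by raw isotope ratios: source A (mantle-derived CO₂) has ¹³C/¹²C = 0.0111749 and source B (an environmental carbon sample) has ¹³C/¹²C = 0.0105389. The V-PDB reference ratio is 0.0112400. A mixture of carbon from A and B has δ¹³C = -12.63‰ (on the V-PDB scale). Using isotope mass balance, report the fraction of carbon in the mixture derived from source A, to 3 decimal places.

0.879

δ_A = (0.0111749/0.0112400 − 1)×1000 = (0.994208 − 1)×1000 = -5.792‰
δ_B = (0.0105389/0.0112400 − 1)×1000 = (0.937625 − 1)×1000 = -62.375‰
f_A = (δ_mix − δ_B)/(δ_A − δ_B) = (-12.63 − (-62.375))/(-5.792 − (-62.375))
f_A = 49.745 / 56.584 = 0.8791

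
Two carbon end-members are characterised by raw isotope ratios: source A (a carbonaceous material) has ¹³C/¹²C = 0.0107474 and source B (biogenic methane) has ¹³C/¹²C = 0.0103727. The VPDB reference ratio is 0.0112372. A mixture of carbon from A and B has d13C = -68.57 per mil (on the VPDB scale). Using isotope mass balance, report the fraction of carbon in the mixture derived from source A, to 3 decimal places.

0.251

δ_A = (0.0107474/0.0112372 − 1)×1000 = (0.956413 − 1)×1000 = -43.587 per mil
δ_B = (0.0103727/0.0112372 − 1)×1000 = (0.923068 − 1)×1000 = -76.932 per mil
f_A = (δ_mix − δ_B)/(δ_A − δ_B) = (-68.57 − (-76.932))/(-43.587 − (-76.932))
f_A = 8.362 / 33.345 = 0.2508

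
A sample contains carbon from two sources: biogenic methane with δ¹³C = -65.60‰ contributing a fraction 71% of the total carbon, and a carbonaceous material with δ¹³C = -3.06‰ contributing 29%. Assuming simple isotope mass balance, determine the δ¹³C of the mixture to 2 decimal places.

-47.46‰

δ_mix = f_A·δ_A + f_B·δ_B
δ_mix = 0.71 × (-65.60) + 0.29 × (-3.06)
δ_mix = -46.576 + -0.887 = -47.463‰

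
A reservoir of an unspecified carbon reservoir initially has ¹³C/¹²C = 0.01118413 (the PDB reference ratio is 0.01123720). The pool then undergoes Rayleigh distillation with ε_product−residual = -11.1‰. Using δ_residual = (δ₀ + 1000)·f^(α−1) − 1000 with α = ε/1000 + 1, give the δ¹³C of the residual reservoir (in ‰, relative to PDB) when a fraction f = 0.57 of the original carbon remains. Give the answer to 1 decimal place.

δ₀ = (0.01118413/0.01123720 − 1)×1000 = (0.995277 − 1)×1000 = -4.723‰
α − 1 = ε/1000 = -0.0111
f^(α−1) = 0.57^(-0.0111) = 1.006259
δ_res = (-4.723 + 1000) × 1.006259 − 1000 = 1001.507 − 1000 = 1.51‰

1.5‰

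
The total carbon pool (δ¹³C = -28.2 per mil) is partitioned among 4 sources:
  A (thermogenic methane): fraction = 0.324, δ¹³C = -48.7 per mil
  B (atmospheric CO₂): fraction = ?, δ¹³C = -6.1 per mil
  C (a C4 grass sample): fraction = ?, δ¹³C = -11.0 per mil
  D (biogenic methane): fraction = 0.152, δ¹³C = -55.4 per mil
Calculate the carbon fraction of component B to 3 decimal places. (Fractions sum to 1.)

Let f_B and f_C be the unknown fractions; fractions sum to 1 so f_B + f_C = 0.524.
Mass balance: Σ fᵢ·δᵢ = δ_bulk ⇒ f_B·(-6.1) + f_C·(-11.0) = -28.2 − (-24.200) = -4.000
Substitute f_C = 0.524 − f_B:
f_B·(-6.1 − -11.0) = -4.000 − 0.524×(-11.0) = 1.764
f_B = 1.764 / 4.9 = 0.3599

0.360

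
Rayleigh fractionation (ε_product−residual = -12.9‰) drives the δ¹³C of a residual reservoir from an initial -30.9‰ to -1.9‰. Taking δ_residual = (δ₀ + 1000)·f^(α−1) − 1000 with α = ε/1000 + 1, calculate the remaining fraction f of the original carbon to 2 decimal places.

0.10

α − 1 = ε/1000 = -0.0129
(δ_res + 1000)/(δ₀ + 1000) = (-1.9 + 1000)/(-30.9 + 1000) = 998.1/969.1 = 1.029925
f = 1.029925^(1/-0.0129) = exp(ln(1.029925)/-0.0129) = exp(0.02949/-0.0129)
f = exp(-2.2857) = 0.1017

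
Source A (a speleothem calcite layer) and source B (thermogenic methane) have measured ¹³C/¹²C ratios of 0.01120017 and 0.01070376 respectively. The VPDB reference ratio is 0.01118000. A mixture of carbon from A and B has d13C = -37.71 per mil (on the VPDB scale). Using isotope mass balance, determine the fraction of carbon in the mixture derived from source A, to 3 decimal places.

δ_A = (0.01120017/0.01118000 − 1)×1000 = (1.001804 − 1)×1000 = 1.804 per mil
δ_B = (0.01070376/0.01118000 − 1)×1000 = (0.957403 − 1)×1000 = -42.597 per mil
f_A = (δ_mix − δ_B)/(δ_A − δ_B) = (-37.71 − (-42.597))/(1.804 − (-42.597))
f_A = 4.887 / 44.402 = 0.1101

0.110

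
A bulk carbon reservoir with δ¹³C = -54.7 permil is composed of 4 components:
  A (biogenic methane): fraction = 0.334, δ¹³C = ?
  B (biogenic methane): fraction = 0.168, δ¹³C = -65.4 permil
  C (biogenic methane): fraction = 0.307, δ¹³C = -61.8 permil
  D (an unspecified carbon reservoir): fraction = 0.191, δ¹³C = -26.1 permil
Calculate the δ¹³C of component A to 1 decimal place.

-59.1 permil

Isotope mass balance: δ_bulk = Σ fᵢ·δᵢ.
-54.7 = 0.334×δ_A + 0.168×(-65.4) + 0.307×(-61.8) + 0.191×(-26.1)
0.334·δ_A = -54.7 − (-34.945) = -19.755
δ_A = -19.755 / 0.334 = -59.15 permil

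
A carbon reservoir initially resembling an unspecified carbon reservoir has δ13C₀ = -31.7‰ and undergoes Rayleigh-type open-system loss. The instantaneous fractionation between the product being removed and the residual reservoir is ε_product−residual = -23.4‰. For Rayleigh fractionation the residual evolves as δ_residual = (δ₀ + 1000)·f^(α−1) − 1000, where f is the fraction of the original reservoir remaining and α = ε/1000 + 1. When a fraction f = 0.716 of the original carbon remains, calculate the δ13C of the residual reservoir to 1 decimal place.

Rayleigh residual: δ_res = (δ₀ + 1000)·f^(α−1) − 1000
α = ε/1000 + 1 = 0.97660, so α − 1 = -0.02340
f^(α−1) = 0.716^(-0.02340) = 1.007848
δ_res = (-31.7 + 1000) × 1.007848 − 1000 = 975.899 − 1000 = -24.10‰

-24.1‰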